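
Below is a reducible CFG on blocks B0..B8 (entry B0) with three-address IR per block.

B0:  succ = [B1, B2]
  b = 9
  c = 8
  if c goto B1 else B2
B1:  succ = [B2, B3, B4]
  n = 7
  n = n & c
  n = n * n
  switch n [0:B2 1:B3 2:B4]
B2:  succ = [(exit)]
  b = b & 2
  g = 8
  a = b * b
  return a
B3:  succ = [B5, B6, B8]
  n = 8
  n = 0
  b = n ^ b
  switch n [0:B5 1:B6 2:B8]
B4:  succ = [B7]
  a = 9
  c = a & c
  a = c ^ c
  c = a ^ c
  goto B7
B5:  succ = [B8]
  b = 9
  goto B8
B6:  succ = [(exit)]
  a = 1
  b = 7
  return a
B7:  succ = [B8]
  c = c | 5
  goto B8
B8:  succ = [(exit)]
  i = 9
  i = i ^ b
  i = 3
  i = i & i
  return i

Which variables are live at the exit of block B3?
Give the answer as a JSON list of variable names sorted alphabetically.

Block summaries:
  B0: def={b,c} ue=∅
  B1: def={n} ue={c}
  B2: def={a,b,g} ue={b}
  B3: def={b,n} ue={b}
  B4: def={a,c} ue={c}
  B5: def={b} ue=∅
  B6: def={a,b} ue=∅
  B7: def={c} ue={c}
  B8: def={i} ue={b}

Live sets:
  B0 li=∅ lo={b,c}
  B1 li={b,c} lo={b,c}
  B2 li={b} lo=∅
  B3 li={b} lo={b}
  B4 li={b,c} lo={b,c}
  B5 li=∅ lo={b}
  B6 li=∅ lo=∅
  B7 li={b,c} lo={b}
  B8 li={b} lo=∅

live-out(B3) = ["b"]

Answer: ["b"]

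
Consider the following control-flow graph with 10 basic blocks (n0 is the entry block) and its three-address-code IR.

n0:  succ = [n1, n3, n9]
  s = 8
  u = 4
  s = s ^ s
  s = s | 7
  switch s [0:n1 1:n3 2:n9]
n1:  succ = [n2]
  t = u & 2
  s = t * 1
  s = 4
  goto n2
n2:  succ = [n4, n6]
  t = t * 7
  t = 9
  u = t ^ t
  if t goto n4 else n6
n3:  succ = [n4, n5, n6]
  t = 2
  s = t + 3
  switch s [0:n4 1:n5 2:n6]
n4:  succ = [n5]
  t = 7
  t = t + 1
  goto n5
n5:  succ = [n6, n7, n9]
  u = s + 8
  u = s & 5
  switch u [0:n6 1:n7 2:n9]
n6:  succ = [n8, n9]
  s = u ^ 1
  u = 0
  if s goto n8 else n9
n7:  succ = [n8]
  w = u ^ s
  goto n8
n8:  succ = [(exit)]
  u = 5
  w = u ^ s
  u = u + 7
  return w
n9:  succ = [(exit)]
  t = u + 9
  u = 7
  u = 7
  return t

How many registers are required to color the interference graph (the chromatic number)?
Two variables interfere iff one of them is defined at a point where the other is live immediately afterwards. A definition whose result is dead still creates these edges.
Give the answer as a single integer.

Per-block:
  n0 def {s,u} use ∅
  n1 def {s,t} use {u}
  n2 def {t,u} use {t}
  n3 def {s,t} use ∅
  n4 def {t} use ∅
  n5 def {u} use {s}
  n6 def {s,u} use {u}
  n7 def {w} use {s,u}
  n8 def {u,w} use {s}
  n9 def {t,u} use {u}

Liveness:
  n0 li=∅ lo={u}
  n1 li={u} lo={s,t}
  n2 li={s,t} lo={s,u}
  n3 li={u} lo={s,u}
  n4 li={s} lo={s}
  n5 li={s} lo={s,u}
  n6 li={u} lo={s,u}
  n7 li={s,u} lo={s}
  n8 li={s} lo=∅
  n9 li={u} lo=∅

Interfere edges:
  s↔{t,u,w}
  t↔{s,u}
  u↔{s,t,w}
  w↔{s,u}

Colouring:
  lower bound: {s,t,u} mutually conflict ⇒ χ ≥ 3
  3-colouring: R0={s}  R1={u}  R2={t,w}
  χ = 3

Answer: 3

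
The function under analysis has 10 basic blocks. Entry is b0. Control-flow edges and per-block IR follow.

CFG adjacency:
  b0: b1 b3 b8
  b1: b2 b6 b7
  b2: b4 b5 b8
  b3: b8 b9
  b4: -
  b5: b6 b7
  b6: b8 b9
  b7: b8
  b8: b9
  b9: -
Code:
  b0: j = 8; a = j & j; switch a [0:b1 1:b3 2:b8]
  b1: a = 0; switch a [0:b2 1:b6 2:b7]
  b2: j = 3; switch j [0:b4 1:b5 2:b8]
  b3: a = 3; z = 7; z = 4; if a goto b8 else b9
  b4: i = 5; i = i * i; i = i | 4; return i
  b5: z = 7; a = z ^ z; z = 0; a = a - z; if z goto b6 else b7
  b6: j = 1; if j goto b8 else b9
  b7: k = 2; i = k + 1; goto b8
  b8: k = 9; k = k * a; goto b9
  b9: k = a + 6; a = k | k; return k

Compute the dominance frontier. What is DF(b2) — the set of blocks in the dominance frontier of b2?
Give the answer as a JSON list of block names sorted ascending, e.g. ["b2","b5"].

Answer: ["b6", "b7", "b8"]

Derivation:
idom tree: b1←b0 b2←b1 b3←b0 b4←b2 b5←b2 b6←b1 b7←b1 b8←b0 b9←b0
Dom at joins:
  b6: preds {b1,b5}: {b0,b1} ∩ {b0,b1,b2,b5} = {b0,b1}; idom=b1
  b7: preds {b1,b5}: {b0,b1} ∩ {b0,b1,b2,b5} = {b0,b1}; idom=b1
  b8: preds {b0,b2,b3,b6,b7}: {b0} ∩ {b0,b1,b2} ∩ {b0,b3} ∩ {b0,b1,b6} ∩ {b0,b1,b7} = {b0}; idom=b0
  b9: preds {b3,b6,b8}: {b0,b3} ∩ {b0,b1,b6} ∩ {b0,b8} = {b0}; idom=b0

DF walk-up:
  b6←b1: walk · to b1
  b6←b5: walk b5→b2 to b1
  b7←b1: walk · to b1
  b7←b5: walk b5→b2 to b1
  b8←b0: walk · to b0
  b8←b2: walk b2→b1 to b0
  b8←b3: walk b3 to b0
  b8←b6: walk b6→b1 to b0
  b8←b7: walk b7→b1 to b0
  b9←b3: walk b3 to b0
  b9←b6: walk b6→b1 to b0
  b9←b8: walk b8 to b0
  b0: DF=∅
  b1: DF={b8,b9}
  b2: DF={b6,b7,b8}
  b3: DF={b8,b9}
  b4: DF=∅
  b5: DF={b6,b7}
  b6: DF={b8,b9}
  b7: DF={b8}
  b8: DF={b9}
  b9: DF=∅

DF(b2) = ["b6", "b7", "b8"]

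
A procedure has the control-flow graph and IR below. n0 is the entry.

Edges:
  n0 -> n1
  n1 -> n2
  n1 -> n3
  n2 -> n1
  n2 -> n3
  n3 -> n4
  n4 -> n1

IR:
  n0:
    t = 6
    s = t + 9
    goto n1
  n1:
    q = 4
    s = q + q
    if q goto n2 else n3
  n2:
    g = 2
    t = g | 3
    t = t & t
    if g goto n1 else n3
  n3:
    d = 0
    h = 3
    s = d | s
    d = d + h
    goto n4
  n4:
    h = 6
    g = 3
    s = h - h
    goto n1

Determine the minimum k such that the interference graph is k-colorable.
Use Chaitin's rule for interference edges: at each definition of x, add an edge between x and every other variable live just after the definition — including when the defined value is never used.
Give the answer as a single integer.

Answer: 3

Analysis:
Block summaries:
  n0: def={s,t} ue=∅
  n1: def={q,s} ue=∅
  n2: def={g,t} ue=∅
  n3: def={d,h,s} ue={s}
  n4: def={g,h,s} ue=∅

Live sets:
  n0 li=∅ lo=∅
  n1 li=∅ lo={s}
  n2 li={s} lo={s}
  n3 li={s} lo=∅
  n4 li=∅ lo=∅

Interference:
  d: {h,s}
  g: {h,s,t}
  h: {d,g,s}
  q: {s}
  s: {d,g,h,q,t}
  t: {g,s}

Registers:
  {d,h,s} pairwise interfere (3-clique) ⇒ χ ≥ 3
  assign d→R1 g→R1 h→R2 q→R1 s→R0 t→R2 — no edge inside a register ⇒ χ ≤ 3
  χ = 3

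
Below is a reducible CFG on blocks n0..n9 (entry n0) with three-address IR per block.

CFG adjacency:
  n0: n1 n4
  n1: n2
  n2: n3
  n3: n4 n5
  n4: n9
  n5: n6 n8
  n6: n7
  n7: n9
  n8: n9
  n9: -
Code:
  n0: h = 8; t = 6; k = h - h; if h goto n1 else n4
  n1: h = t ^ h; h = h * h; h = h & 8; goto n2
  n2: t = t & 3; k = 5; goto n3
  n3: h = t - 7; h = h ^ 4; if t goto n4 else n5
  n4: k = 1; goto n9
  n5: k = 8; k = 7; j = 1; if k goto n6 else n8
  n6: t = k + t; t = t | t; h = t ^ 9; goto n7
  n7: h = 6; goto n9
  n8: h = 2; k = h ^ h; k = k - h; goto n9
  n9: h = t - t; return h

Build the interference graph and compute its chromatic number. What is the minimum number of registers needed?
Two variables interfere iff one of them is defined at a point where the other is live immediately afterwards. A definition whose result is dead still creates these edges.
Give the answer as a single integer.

Per-block:
  n0 def {h,k,t} use ∅
  n1 def {h} use {h,t}
  n2 def {k,t} use {t}
  n3 def {h} use {t}
  n4 def {k} use ∅
  n5 def {j,k} use ∅
  n6 def {h,t} use {k,t}
  n7 def {h} use ∅
  n8 def {h,k} use ∅
  n9 def {h} use {t}

Live sets:
  n0: in=∅ out={h,t}
  n1: in={h,t} out={t}
  n2: in={t} out={t}
  n3: in={t} out={t}
  n4: in={t} out={t}
  n5: in={t} out={k,t}
  n6: in={k,t} out={t}
  n7: in={t} out={t}
  n8: in={t} out={t}
  n9: in={t} out=∅

Interference:
  h — {k,t}
  j — {k,t}
  k — {h,j,t}
  t — {h,j,k}

Registers:
  lower bound: {h,k,t} mutually conflict ⇒ χ ≥ 3
  assign h→c2 j→c2 k→c0 t→c1 — no edge inside a register ⇒ χ ≤ 3
  χ = 3

Answer: 3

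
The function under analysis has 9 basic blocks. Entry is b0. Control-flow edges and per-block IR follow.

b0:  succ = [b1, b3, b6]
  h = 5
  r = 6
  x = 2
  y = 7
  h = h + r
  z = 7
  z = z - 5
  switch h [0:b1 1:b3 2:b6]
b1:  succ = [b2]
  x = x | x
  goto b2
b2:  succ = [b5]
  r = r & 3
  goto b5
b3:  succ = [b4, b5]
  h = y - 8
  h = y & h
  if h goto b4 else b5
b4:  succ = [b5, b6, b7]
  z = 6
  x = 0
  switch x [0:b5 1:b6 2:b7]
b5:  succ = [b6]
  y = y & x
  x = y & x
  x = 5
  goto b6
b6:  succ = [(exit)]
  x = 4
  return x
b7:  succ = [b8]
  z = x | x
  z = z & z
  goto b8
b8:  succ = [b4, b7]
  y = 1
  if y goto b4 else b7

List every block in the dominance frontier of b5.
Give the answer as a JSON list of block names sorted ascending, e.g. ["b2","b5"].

idom tree: b1←b0 b2←b1 b3←b0 b4←b3 b5←b0 b6←b0 b7←b4 b8←b7
Dom at joins:
  b4: preds {b3,b8}: {b0,b3} ∩ {b0,b3,b4,b7,b8} = {b0,b3}; idom=b3
  b5: preds {b2,b3,b4}: {b0,b1,b2} ∩ {b0,b3} ∩ {b0,b3,b4} = {b0}; idom=b0
  b6: preds {b0,b4,b5}: {b0} ∩ {b0,b3,b4} ∩ {b0,b5} = {b0}; idom=b0
  b7: preds {b4,b8}: {b0,b3,b4} ∩ {b0,b3,b4,b7,b8} = {b0,b3,b4}; idom=b4

DF derivation:
  join b4 pred b3: · stop@b3
  join b4 pred b8: b8→b7→b4 stop@b3
  join b5 pred b2: b2→b1 stop@b0
  join b5 pred b3: b3 stop@b0
  join b5 pred b4: b4→b3 stop@b0
  join b6 pred b0: · stop@b0
  join b6 pred b4: b4→b3 stop@b0
  join b6 pred b5: b5 stop@b0
  join b7 pred b4: · stop@b4
  join b7 pred b8: b8→b7 stop@b4
  DF(b0)=∅
  DF(b1)={b5}
  DF(b2)={b5}
  DF(b3)={b5,b6}
  DF(b4)={b4,b5,b6}
  DF(b5)={b6}
  DF(b6)=∅
  DF(b7)={b4,b7}
  DF(b8)={b4,b7}

DF(b5) = ["b6"]

Answer: ["b6"]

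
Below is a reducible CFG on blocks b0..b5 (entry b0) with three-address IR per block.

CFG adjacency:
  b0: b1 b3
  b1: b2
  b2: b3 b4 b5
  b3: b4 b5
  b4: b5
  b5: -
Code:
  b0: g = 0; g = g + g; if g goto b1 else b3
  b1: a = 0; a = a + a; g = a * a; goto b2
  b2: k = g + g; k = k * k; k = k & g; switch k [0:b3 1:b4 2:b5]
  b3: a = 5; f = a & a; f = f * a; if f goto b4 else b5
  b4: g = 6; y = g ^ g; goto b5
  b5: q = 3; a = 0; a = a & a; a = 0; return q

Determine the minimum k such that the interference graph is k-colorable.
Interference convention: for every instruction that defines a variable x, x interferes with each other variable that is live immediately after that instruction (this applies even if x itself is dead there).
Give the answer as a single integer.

Answer: 2

Analysis:
def/use:
  b0 def {g} use ∅
  b1 def {a,g} use ∅
  b2 def {k} use {g}
  b3 def {a,f} use ∅
  b4 def {g,y} use ∅
  b5 def {a,q} use ∅

Backward fixpoint:
  live b0: ∅→∅
  live b1: ∅→{g}
  live b2: {g}→∅
  live b3: ∅→∅
  live b4: ∅→∅
  live b5: ∅→∅

Interfere edges:
  a — {f,q}
  f — {a}
  g — {k}
  k — {g}
  q — {a}
  y — ∅

Registers:
  lower bound: {a,f} mutually conflict ⇒ χ ≥ 2
  assign a→r0 f→r1 g→r0 k→r1 q→r1 y→r0 — no edge inside a register ⇒ χ ≤ 2
  χ = 2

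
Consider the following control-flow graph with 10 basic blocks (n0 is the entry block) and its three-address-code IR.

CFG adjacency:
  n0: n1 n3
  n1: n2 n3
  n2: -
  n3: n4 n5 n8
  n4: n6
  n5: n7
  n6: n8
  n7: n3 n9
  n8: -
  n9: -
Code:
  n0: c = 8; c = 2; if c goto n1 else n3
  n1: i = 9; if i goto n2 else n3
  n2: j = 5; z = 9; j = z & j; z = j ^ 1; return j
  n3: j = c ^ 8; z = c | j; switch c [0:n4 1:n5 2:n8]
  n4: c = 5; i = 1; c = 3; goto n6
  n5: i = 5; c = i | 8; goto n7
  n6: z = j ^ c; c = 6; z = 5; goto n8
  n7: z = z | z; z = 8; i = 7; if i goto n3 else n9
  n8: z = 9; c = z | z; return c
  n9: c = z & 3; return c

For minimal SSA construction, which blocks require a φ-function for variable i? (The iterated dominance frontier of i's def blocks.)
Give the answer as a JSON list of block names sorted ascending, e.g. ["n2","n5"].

idom tree: n1←n0 n2←n1 n3←n0 n4←n3 n5←n3 n6←n4 n7←n5 n8←n3 n9←n7
Join-block Dom:
  n3: preds {n0,n1,n7}: {n0} ∩ {n0,n1} ∩ {n0,n3,n5,n7} = {n0}; idom=n0
  n8: preds {n3,n6}: {n0,n3} ∩ {n0,n3,n4,n6} = {n0,n3}; idom=n3

DF walk-up:
  join n3 pred n0: · stop@n0
  join n3 pred n1: n1 stop@n0
  join n3 pred n7: n7→n5→n3 stop@n0
  join n8 pred n3: · stop@n3
  join n8 pred n6: n6→n4 stop@n3
  DF(n0)=∅
  DF(n1)={n3}
  DF(n2)=∅
  DF(n3)={n3}
  DF(n4)={n8}
  DF(n5)={n3}
  DF(n6)={n8}
  DF(n7)={n3}
  DF(n8)=∅
  DF(n9)=∅

φ for i: defs {n1,n4,n5,n7}
  DF⁺ = {n3,n8}

Answer: ["n3", "n8"]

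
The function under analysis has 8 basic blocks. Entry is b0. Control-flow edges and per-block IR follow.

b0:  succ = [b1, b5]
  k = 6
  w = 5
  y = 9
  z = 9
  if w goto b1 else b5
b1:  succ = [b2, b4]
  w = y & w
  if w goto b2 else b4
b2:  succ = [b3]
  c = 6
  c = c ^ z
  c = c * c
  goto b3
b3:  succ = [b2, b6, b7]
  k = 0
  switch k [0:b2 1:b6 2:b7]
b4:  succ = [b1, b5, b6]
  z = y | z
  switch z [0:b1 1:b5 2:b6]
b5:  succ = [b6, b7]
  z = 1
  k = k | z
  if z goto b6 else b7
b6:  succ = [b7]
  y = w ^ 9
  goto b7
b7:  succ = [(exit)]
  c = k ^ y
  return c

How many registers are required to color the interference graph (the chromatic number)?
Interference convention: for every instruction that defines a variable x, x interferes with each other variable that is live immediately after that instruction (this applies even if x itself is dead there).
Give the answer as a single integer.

Per-block:
  b0: def={k,w,y,z} ue=∅
  b1: def={w} ue={w,y}
  b2: def={c} ue={z}
  b3: def={k} ue=∅
  b4: def={z} ue={y,z}
  b5: def={k,z} ue={k}
  b6: def={y} ue={w}
  b7: def={c} ue={k,y}

Live sets:
  b0 li=∅ lo={k,w,y,z}
  b1 li={k,w,y,z} lo={k,w,y,z}
  b2 li={w,y,z} lo={w,y,z}
  b3 li={w,y,z} lo={k,w,y,z}
  b4 li={k,w,y,z} lo={k,w,y,z}
  b5 li={k,w,y} lo={k,w,y}
  b6 li={k,w} lo={k,y}
  b7 li={k,y} lo=∅

Interfere edges:
  c — {w,y,z}
  k — {w,y,z}
  w — {c,k,y,z}
  y — {c,k,w,z}
  z — {c,k,w,y}

Colouring:
  clique {c,w,y,z} ⇒ need ≥ 4
  assign c→R3 k→R3 w→R0 y→R1 z→R2 — no edge inside a register ⇒ χ ≤ 4
  χ = 4

Answer: 4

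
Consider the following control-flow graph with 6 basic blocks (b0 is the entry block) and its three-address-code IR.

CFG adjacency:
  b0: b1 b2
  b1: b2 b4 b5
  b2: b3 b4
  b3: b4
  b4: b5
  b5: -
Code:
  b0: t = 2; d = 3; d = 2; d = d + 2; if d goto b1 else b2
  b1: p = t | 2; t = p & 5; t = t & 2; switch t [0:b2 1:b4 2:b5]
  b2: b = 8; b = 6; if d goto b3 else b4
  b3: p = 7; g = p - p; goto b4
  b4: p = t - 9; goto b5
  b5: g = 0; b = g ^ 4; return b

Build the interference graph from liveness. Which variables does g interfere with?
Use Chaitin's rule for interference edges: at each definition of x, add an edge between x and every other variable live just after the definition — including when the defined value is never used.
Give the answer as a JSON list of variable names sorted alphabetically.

def/use:
  b0: {d,t} / ∅
  b1: {p,t} / {t}
  b2: {b} / {d}
  b3: {g,p} / ∅
  b4: {p} / {t}
  b5: {b,g} / ∅

Backward fixpoint:
  b0 li=∅ lo={d,t}
  b1 li={d,t} lo={d,t}
  b2 li={d,t} lo={t}
  b3 li={t} lo={t}
  b4 li={t} lo=∅
  b5 li=∅ lo=∅

Interference:
  b — {d,t}
  d — {b,p,t}
  g — {t}
  p — {d,t}
  t — {b,d,g,p}

N(g) = ["t"]

Answer: ["t"]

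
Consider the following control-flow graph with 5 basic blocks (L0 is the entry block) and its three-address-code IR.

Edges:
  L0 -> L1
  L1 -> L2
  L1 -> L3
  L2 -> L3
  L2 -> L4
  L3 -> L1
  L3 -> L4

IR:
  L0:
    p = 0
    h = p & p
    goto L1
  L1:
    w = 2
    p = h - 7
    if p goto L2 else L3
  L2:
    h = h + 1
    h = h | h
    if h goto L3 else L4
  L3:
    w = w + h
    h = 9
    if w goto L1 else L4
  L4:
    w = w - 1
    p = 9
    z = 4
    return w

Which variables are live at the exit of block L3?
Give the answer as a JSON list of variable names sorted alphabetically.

def/use:
  L0: {h,p} / ∅
  L1: {p,w} / {h}
  L2: {h} / {h}
  L3: {h,w} / {h,w}
  L4: {p,w,z} / {w}

Liveness:
  L0: in=∅ out={h}
  L1: in={h} out={h,w}
  L2: in={h,w} out={h,w}
  L3: in={h,w} out={h,w}
  L4: in={w} out=∅

live-out(L3) = ["h", "w"]

Answer: ["h", "w"]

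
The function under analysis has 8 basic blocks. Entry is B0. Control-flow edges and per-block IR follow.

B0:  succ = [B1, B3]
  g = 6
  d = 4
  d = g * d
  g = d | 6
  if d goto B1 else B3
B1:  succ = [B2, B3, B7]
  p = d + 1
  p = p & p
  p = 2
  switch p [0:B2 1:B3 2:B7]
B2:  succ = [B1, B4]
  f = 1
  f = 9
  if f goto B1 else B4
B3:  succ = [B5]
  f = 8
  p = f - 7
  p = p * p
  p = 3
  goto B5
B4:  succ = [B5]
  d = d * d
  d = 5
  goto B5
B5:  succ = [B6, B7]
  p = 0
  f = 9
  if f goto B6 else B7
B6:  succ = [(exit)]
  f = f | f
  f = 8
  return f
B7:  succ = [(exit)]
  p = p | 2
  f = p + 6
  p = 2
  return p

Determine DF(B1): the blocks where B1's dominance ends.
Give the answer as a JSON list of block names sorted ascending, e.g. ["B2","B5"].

idom tree: B1←B0 B2←B1 B3←B0 B4←B2 B5←B0 B6←B5 B7←B0
Dom∩ at merges:
  B1: preds {B0,B2}: {B0} ∩ {B0,B1,B2} = {B0}; idom=B0
  B3: preds {B0,B1}: {B0} ∩ {B0,B1} = {B0}; idom=B0
  B5: preds {B3,B4}: {B0,B3} ∩ {B0,B1,B2,B4} = {B0}; idom=B0
  B7: preds {B1,B5}: {B0,B1} ∩ {B0,B5} = {B0}; idom=B0

Frontier:
  join B1 pred B0: · stop@B0
  join B1 pred B2: B2→B1 stop@B0
  join B3 pred B0: · stop@B0
  join B3 pred B1: B1 stop@B0
  join B5 pred B3: B3 stop@B0
  join B5 pred B4: B4→B2→B1 stop@B0
  join B7 pred B1: B1 stop@B0
  join B7 pred B5: B5 stop@B0
  B0 → ∅
  B1 → {B1,B3,B5,B7}
  B2 → {B1,B5}
  B3 → {B5}
  B4 → {B5}
  B5 → {B7}
  B6 → ∅
  B7 → ∅

DF(B1) = ["B1", "B3", "B5", "B7"]

Answer: ["B1", "B3", "B5", "B7"]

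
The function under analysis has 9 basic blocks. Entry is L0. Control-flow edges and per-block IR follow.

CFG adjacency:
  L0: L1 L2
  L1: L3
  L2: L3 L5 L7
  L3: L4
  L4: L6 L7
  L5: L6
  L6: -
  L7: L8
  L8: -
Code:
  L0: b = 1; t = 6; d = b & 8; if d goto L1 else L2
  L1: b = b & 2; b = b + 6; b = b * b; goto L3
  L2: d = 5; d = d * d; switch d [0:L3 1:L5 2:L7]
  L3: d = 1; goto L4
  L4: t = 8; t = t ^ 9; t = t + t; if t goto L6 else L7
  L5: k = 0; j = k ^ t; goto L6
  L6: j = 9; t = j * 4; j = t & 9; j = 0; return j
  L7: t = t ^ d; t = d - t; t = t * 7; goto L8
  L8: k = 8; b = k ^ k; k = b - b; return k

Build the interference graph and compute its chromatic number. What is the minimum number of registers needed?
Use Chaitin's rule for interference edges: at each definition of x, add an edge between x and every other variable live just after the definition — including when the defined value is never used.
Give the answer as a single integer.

Block summaries:
  L0: def={b,d,t} ue=∅
  L1: def={b} ue={b}
  L2: def={d} ue=∅
  L3: def={d} ue=∅
  L4: def={t} ue=∅
  L5: def={j,k} ue={t}
  L6: def={j,t} ue=∅
  L7: def={t} ue={d,t}
  L8: def={b,k} ue=∅

Backward fixpoint:
  L0 li=∅ lo={b,t}
  L1 li={b} lo=∅
  L2 li={t} lo={d,t}
  L3 li=∅ lo={d}
  L4 li={d} lo={d,t}
  L5 li={t} lo=∅
  L6 li=∅ lo=∅
  L7 li={d,t} lo=∅
  L8 li=∅ lo=∅

Interference:
  b — {d,t}
  d — {b,t}
  j — ∅
  k — {t}
  t — {b,d,k}

Chromatic number:
  lower bound: {b,d,t} mutually conflict ⇒ χ ≥ 3
  3-colouring: r0={j,t}  r1={b,k}  r2={d}
  χ = 3

Answer: 3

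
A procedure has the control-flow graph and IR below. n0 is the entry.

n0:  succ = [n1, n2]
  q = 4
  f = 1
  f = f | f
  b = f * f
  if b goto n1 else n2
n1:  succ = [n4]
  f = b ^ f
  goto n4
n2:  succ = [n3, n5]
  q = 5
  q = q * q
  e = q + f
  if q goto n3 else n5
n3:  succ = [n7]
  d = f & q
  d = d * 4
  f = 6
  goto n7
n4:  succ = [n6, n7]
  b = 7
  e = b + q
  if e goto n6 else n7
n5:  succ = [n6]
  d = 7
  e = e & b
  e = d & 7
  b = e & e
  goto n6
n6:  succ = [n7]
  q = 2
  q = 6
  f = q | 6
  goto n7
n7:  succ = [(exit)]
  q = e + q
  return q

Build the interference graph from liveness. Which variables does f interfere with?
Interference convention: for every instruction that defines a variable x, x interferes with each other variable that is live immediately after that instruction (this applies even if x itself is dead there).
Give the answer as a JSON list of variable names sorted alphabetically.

Answer: ["b", "e", "q"]

Working:
Per-block:
  n0: {b,f,q} / ∅
  n1: {f} / {b,f}
  n2: {e,q} / {f}
  n3: {d,f} / {f,q}
  n4: {b,e} / {q}
  n5: {b,d,e} / {b,e}
  n6: {f,q} / ∅
  n7: {q} / {e,q}

Liveness:
  live n0: ∅→{b,f,q}
  live n1: {b,f,q}→{q}
  live n2: {b,f}→{b,e,f,q}
  live n3: {e,f,q}→{e,q}
  live n4: {q}→{e,q}
  live n5: {b,e}→{e}
  live n6: {e}→{e,q}
  live n7: {e,q}→∅

Interfere edges:
  b: {d,e,f,q}
  d: {b,e,q}
  e: {b,d,f,q}
  f: {b,e,q}
  q: {b,d,e,f}

N(f) = ["b", "e", "q"]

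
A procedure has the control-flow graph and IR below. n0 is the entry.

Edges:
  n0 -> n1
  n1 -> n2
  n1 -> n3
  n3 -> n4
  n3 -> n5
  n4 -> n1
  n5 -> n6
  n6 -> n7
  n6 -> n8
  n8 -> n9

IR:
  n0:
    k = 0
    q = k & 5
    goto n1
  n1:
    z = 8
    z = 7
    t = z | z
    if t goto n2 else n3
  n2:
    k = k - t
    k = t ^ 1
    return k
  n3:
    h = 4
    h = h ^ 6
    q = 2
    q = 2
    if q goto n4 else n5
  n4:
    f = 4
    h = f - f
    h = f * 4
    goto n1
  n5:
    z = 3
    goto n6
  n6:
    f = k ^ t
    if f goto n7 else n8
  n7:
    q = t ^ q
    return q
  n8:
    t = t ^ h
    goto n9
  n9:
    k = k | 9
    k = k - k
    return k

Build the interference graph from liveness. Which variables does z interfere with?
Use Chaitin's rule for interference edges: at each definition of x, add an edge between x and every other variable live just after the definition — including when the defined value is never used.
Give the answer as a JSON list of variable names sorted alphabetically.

def/use:
  n0 def {k,q} use ∅
  n1 def {t,z} use ∅
  n2 def {k} use {k,t}
  n3 def {h,q} use ∅
  n4 def {f,h} use ∅
  n5 def {z} use ∅
  n6 def {f} use {k,t}
  n7 def {q} use {q,t}
  n8 def {t} use {h,t}
  n9 def {k} use {k}

Liveness:
  live n0: ∅→{k}
  live n1: {k}→{k,t}
  live n2: {k,t}→∅
  live n3: {k,t}→{h,k,q,t}
  live n4: {k}→{k}
  live n5: {h,k,q,t}→{h,k,q,t}
  live n6: {h,k,q,t}→{h,k,q,t}
  live n7: {q,t}→∅
  live n8: {h,k,t}→{k}
  live n9: {k}→∅

Interference:
  f: {h,k,q,t}
  h: {f,k,q,t,z}
  k: {f,h,q,t,z}
  q: {f,h,k,t,z}
  t: {f,h,k,q,z}
  z: {h,k,q,t}

N(z) = ["h", "k", "q", "t"]

Answer: ["h", "k", "q", "t"]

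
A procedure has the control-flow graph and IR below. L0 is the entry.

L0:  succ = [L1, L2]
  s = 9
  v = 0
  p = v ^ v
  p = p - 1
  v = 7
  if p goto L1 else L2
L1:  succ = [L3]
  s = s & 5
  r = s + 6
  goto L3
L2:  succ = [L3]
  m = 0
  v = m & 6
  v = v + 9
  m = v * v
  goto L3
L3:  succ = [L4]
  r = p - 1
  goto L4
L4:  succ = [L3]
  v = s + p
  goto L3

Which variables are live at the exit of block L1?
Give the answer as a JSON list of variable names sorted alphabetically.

Per-block:
  L0: {p,s,v} / ∅
  L1: {r,s} / {s}
  L2: {m,v} / ∅
  L3: {r} / {p}
  L4: {v} / {p,s}

Backward fixpoint:
  L0: in=∅ out={p,s}
  L1: in={p,s} out={p,s}
  L2: in={p,s} out={p,s}
  L3: in={p,s} out={p,s}
  L4: in={p,s} out={p,s}

live-out(L1) = ["p", "s"]

Answer: ["p", "s"]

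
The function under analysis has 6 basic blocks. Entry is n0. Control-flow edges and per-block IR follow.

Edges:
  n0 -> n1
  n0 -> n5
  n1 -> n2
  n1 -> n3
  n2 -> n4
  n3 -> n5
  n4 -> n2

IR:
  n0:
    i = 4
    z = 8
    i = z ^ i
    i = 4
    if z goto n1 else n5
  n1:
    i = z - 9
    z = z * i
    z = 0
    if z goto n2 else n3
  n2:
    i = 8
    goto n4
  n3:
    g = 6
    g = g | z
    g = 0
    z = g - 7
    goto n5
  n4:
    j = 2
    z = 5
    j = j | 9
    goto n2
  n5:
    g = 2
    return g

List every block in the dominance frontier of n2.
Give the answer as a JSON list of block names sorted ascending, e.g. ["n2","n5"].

idom tree: n1←n0 n2←n1 n3←n1 n4←n2 n5←n0
Dom at joins:
  n2: preds {n1,n4}: {n0,n1} ∩ {n0,n1,n2,n4} = {n0,n1}; idom=n1
  n5: preds {n0,n3}: {n0} ∩ {n0,n1,n3} = {n0}; idom=n0

DF derivation:
  n2←n1: walk · to n1
  n2←n4: walk n4→n2 to n1
  n5←n0: walk · to n0
  n5←n3: walk n3→n1 to n0
  DF(n0)=∅
  DF(n1)={n5}
  DF(n2)={n2}
  DF(n3)={n5}
  DF(n4)={n2}
  DF(n5)=∅

DF(n2) = ["n2"]

Answer: ["n2"]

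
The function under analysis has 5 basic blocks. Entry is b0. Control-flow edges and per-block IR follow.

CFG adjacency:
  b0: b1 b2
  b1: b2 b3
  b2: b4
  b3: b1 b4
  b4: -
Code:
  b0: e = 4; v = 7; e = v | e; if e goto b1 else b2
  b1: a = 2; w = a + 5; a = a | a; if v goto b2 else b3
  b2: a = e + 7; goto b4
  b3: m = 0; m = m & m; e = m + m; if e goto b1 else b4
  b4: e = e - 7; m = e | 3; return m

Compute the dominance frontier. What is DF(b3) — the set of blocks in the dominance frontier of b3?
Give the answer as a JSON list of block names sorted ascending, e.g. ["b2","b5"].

Answer: ["b1", "b4"]

Analysis:
idom tree: b1←b0 b2←b0 b3←b1 b4←b0
Join-block Dom:
  b1: preds {b0,b3}: {b0} ∩ {b0,b1,b3} = {b0}; idom=b0
  b2: preds {b0,b1}: {b0} ∩ {b0,b1} = {b0}; idom=b0
  b4: preds {b2,b3}: {b0,b2} ∩ {b0,b1,b3} = {b0}; idom=b0

Frontier:
  b1←b0: walk · to b0
  b1←b3: walk b3→b1 to b0
  b2←b0: walk · to b0
  b2←b1: walk b1 to b0
  b4←b2: walk b2 to b0
  b4←b3: walk b3→b1 to b0
  DF(b0)=∅
  DF(b1)={b1,b2,b4}
  DF(b2)={b4}
  DF(b3)={b1,b4}
  DF(b4)=∅

DF(b3) = ["b1", "b4"]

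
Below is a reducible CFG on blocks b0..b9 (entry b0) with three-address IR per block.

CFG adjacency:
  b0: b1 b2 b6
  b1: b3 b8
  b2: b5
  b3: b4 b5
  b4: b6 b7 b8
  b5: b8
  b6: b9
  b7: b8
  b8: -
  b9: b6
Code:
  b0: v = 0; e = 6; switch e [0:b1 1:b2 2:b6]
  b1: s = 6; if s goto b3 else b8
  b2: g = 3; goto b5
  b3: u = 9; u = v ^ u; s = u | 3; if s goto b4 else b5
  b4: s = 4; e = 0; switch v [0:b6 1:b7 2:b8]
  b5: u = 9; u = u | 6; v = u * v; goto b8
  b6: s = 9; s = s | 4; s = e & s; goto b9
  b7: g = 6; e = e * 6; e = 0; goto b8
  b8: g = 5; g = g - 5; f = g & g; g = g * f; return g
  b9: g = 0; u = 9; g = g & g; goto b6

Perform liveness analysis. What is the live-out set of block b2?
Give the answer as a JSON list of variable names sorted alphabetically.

Answer: ["v"]

Analysis:
def/use:
  b0 def {e,v} use ∅
  b1 def {s} use ∅
  b2 def {g} use ∅
  b3 def {s,u} use {v}
  b4 def {e,s} use {v}
  b5 def {u,v} use {v}
  b6 def {s} use {e}
  b7 def {e,g} use {e}
  b8 def {f,g} use ∅
  b9 def {g,u} use ∅

Liveness:
  b0 li=∅ lo={e,v}
  b1 li={v} lo={v}
  b2 li={v} lo={v}
  b3 li={v} lo={v}
  b4 li={v} lo={e}
  b5 li={v} lo=∅
  b6 li={e} lo={e}
  b7 li={e} lo=∅
  b8 li=∅ lo=∅
  b9 li={e} lo={e}

live-out(b2) = ["v"]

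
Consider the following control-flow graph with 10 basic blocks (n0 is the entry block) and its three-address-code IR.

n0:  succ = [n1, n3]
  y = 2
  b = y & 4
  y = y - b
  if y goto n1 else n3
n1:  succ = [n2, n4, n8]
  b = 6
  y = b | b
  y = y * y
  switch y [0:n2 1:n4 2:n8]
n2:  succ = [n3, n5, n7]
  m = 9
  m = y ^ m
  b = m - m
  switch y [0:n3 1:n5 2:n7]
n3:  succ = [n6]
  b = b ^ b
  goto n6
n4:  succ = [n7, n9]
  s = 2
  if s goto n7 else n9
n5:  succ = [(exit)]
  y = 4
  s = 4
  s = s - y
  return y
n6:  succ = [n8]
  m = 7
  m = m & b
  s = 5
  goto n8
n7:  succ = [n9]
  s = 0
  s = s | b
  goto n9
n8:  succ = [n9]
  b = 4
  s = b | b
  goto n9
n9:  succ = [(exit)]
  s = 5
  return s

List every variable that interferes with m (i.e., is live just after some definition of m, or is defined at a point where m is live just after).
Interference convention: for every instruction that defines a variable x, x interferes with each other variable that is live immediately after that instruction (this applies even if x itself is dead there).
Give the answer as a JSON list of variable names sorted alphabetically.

Answer: ["b", "y"]

Analysis:
Per-block:
  n0: def={b,y} ue=∅
  n1: def={b,y} ue=∅
  n2: def={b,m} ue={y}
  n3: def={b} ue={b}
  n4: def={s} ue=∅
  n5: def={s,y} ue=∅
  n6: def={m,s} ue={b}
  n7: def={s} ue={b}
  n8: def={b,s} ue=∅
  n9: def={s} ue=∅

Live sets:
  n0: in=∅ out={b}
  n1: in=∅ out={b,y}
  n2: in={y} out={b}
  n3: in={b} out={b}
  n4: in={b} out={b}
  n5: in=∅ out=∅
  n6: in={b} out=∅
  n7: in={b} out=∅
  n8: in=∅ out=∅
  n9: in=∅ out=∅

Conflict graph:
  b: {m,s,y}
  m: {b,y}
  s: {b,y}
  y: {b,m,s}

N(m) = ["b", "y"]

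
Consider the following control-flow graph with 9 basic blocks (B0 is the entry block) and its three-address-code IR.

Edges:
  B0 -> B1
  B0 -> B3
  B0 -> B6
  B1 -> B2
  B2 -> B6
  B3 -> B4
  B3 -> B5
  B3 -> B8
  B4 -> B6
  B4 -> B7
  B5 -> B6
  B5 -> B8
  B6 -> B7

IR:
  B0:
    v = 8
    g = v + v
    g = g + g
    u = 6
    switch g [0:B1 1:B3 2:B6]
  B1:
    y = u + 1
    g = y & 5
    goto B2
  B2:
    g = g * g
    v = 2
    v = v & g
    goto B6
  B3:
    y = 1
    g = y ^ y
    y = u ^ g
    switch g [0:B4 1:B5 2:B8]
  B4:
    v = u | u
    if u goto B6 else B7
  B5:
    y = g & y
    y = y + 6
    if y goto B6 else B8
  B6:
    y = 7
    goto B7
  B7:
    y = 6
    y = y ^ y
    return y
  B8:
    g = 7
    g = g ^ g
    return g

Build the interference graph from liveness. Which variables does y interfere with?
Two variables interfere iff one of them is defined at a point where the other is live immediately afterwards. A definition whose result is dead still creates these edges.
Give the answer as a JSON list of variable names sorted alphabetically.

Answer: ["g", "u"]

Derivation:
def/use:
  B0: def={g,u,v} ue=∅
  B1: def={g,y} ue={u}
  B2: def={g,v} ue={g}
  B3: def={g,y} ue={u}
  B4: def={v} ue={u}
  B5: def={y} ue={g,y}
  B6: def={y} ue=∅
  B7: def={y} ue=∅
  B8: def={g} ue=∅

Liveness:
  live B0: ∅→{u}
  live B1: {u}→{g}
  live B2: {g}→∅
  live B3: {u}→{g,u,y}
  live B4: {u}→∅
  live B5: {g,y}→∅
  live B6: ∅→∅
  live B7: ∅→∅
  live B8: ∅→∅

Interference:
  g: {u,v,y}
  u: {g,v,y}
  v: {g,u}
  y: {g,u}

N(y) = ["g", "u"]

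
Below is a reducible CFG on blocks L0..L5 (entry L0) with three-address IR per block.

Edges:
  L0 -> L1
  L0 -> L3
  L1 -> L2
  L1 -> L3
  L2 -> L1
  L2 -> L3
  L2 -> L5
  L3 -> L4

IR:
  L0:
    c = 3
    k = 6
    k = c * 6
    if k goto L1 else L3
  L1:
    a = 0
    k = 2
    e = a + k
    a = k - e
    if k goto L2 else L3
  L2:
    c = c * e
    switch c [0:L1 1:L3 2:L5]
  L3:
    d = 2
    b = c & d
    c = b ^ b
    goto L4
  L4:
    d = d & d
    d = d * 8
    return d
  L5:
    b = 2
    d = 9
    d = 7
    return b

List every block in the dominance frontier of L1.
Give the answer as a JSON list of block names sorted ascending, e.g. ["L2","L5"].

idom tree: L1←L0 L2←L1 L3←L0 L4←L3 L5←L2
Dom at joins:
  L1: preds {L0,L2}: {L0} ∩ {L0,L1,L2} = {L0}; idom=L0
  L3: preds {L0,L1,L2}: {L0} ∩ {L0,L1} ∩ {L0,L1,L2} = {L0}; idom=L0

Frontier:
  L1←L0: walk · to L0
  L1←L2: walk L2→L1 to L0
  L3←L0: walk · to L0
  L3←L1: walk L1 to L0
  L3←L2: walk L2→L1 to L0
  DF(L0)=∅
  DF(L1)={L1,L3}
  DF(L2)={L1,L3}
  DF(L3)=∅
  DF(L4)=∅
  DF(L5)=∅

DF(L1) = ["L1", "L3"]

Answer: ["L1", "L3"]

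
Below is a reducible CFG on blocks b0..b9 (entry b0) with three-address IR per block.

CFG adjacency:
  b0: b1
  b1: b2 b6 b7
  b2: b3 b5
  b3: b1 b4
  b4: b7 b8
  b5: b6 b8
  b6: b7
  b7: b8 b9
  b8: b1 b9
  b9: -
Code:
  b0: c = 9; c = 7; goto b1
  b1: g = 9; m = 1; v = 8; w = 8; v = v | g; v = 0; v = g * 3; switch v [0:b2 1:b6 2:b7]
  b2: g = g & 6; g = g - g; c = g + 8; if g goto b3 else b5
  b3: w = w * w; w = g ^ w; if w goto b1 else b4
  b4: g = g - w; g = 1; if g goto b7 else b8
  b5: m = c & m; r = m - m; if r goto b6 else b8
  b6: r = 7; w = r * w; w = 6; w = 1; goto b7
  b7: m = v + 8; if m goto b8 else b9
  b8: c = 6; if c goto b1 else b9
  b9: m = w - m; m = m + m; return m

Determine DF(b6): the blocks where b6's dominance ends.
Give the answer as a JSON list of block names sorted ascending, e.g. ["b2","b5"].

idom tree: b1←b0 b2←b1 b3←b2 b4←b3 b5←b2 b6←b1 b7←b1 b8←b1 b9←b1
Dom at joins:
  b1: preds {b0,b3,b8}: {b0} ∩ {b0,b1,b2,b3} ∩ {b0,b1,b8} = {b0}; idom=b0
  b6: preds {b1,b5}: {b0,b1} ∩ {b0,b1,b2,b5} = {b0,b1}; idom=b1
  b7: preds {b1,b4,b6}: {b0,b1} ∩ {b0,b1,b2,b3,b4} ∩ {b0,b1,b6} = {b0,b1}; idom=b1
  b8: preds {b4,b5,b7}: {b0,b1,b2,b3,b4} ∩ {b0,b1,b2,b5} ∩ {b0,b1,b7} = {b0,b1}; idom=b1
  b9: preds {b7,b8}: {b0,b1,b7} ∩ {b0,b1,b8} = {b0,b1}; idom=b1

Frontier:
  join b1 pred b0: · stop@b0
  join b1 pred b3: b3→b2→b1 stop@b0
  join b1 pred b8: b8→b1 stop@b0
  join b6 pred b1: · stop@b1
  join b6 pred b5: b5→b2 stop@b1
  join b7 pred b1: · stop@b1
  join b7 pred b4: b4→b3→b2 stop@b1
  join b7 pred b6: b6 stop@b1
  join b8 pred b4: b4→b3→b2 stop@b1
  join b8 pred b5: b5→b2 stop@b1
  join b8 pred b7: b7 stop@b1
  join b9 pred b7: b7 stop@b1
  join b9 pred b8: b8 stop@b1
  b0 → ∅
  b1 → {b1}
  b2 → {b1,b6,b7,b8}
  b3 → {b1,b7,b8}
  b4 → {b7,b8}
  b5 → {b6,b8}
  b6 → {b7}
  b7 → {b8,b9}
  b8 → {b1,b9}
  b9 → ∅

DF(b6) = ["b7"]

Answer: ["b7"]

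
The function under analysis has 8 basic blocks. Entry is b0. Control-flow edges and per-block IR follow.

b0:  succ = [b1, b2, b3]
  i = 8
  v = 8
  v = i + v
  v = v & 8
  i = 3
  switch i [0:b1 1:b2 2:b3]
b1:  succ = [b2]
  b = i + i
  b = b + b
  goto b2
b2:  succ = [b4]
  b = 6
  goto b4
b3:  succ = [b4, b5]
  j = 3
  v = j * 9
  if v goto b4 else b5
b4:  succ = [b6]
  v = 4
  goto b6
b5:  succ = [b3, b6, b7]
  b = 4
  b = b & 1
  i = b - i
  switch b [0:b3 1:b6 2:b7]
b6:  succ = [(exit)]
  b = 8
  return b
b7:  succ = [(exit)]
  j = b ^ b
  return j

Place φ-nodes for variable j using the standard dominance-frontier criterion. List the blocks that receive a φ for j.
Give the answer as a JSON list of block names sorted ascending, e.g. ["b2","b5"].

Answer: ["b3", "b4", "b6"]

Analysis:
idom tree: b1←b0 b2←b0 b3←b0 b4←b0 b5←b3 b6←b0 b7←b5
Join-block Dom:
  b2: preds {b0,b1}: {b0} ∩ {b0,b1} = {b0}; idom=b0
  b3: preds {b0,b5}: {b0} ∩ {b0,b3,b5} = {b0}; idom=b0
  b4: preds {b2,b3}: {b0,b2} ∩ {b0,b3} = {b0}; idom=b0
  b6: preds {b4,b5}: {b0,b4} ∩ {b0,b3,b5} = {b0}; idom=b0

Frontier:
  join b2 pred b0: · stop@b0
  join b2 pred b1: b1 stop@b0
  join b3 pred b0: · stop@b0
  join b3 pred b5: b5→b3 stop@b0
  join b4 pred b2: b2 stop@b0
  join b4 pred b3: b3 stop@b0
  join b6 pred b4: b4 stop@b0
  join b6 pred b5: b5→b3 stop@b0
  b0: DF=∅
  b1: DF={b2}
  b2: DF={b4}
  b3: DF={b3,b4,b6}
  b4: DF={b6}
  b5: DF={b3,b6}
  b6: DF=∅
  b7: DF=∅

φ for j: defs {b3,b7}
  DF⁺ = {b3,b4,b6}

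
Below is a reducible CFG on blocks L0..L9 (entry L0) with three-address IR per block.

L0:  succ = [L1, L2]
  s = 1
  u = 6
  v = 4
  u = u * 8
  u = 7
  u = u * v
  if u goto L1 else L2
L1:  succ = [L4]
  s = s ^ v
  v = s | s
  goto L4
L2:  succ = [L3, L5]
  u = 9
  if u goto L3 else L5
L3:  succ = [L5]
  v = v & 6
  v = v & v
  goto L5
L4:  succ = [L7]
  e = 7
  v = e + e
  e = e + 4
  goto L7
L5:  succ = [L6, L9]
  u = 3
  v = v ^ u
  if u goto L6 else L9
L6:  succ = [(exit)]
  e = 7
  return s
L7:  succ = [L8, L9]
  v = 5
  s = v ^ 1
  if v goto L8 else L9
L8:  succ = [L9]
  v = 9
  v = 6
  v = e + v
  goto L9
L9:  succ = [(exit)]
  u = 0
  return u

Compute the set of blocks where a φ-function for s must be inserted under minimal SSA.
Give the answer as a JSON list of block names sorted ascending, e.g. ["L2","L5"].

idom tree: L1←L0 L2←L0 L3←L2 L4←L1 L5←L2 L6←L5 L7←L4 L8←L7 L9←L0
Join-block Dom:
  L5: preds {L2,L3}: {L0,L2} ∩ {L0,L2,L3} = {L0,L2}; idom=L2
  L9: preds {L5,L7,L8}: {L0,L2,L5} ∩ {L0,L1,L4,L7} ∩ {L0,L1,L4,L7,L8} = {L0}; idom=L0

DF derivation:
  join L5 pred L2: · stop@L2
  join L5 pred L3: L3 stop@L2
  join L9 pred L5: L5→L2 stop@L0
  join L9 pred L7: L7→L4→L1 stop@L0
  join L9 pred L8: L8→L7→L4→L1 stop@L0
  DF(L0)=∅
  DF(L1)={L9}
  DF(L2)={L9}
  DF(L3)={L5}
  DF(L4)={L9}
  DF(L5)={L9}
  DF(L6)=∅
  DF(L7)={L9}
  DF(L8)={L9}
  DF(L9)=∅

φ for s: defs {L0,L1,L7}
  DF⁺ = {L9}

Answer: ["L9"]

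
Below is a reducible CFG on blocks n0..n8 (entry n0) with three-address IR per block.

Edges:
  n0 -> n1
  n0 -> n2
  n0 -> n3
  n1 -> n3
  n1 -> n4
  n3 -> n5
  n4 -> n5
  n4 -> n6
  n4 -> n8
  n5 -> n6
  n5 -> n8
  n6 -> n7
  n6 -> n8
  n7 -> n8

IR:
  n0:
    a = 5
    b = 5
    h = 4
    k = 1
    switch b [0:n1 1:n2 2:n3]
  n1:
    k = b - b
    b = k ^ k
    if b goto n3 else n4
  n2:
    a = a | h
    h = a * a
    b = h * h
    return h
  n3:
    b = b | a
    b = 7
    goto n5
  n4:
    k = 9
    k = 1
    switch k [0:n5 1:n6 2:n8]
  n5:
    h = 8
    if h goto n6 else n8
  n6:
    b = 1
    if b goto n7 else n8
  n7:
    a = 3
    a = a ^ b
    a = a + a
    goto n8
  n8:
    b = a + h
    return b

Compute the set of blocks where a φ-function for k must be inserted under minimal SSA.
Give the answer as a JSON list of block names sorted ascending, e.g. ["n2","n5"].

Answer: ["n3", "n5", "n6", "n8"]

Derivation:
idom tree: n1←n0 n2←n0 n3←n0 n4←n1 n5←n0 n6←n0 n7←n6 n8←n0
Dom at joins:
  n3: preds {n0,n1}: {n0} ∩ {n0,n1} = {n0}; idom=n0
  n5: preds {n3,n4}: {n0,n3} ∩ {n0,n1,n4} = {n0}; idom=n0
  n6: preds {n4,n5}: {n0,n1,n4} ∩ {n0,n5} = {n0}; idom=n0
  n8: preds {n4,n5,n6,n7}: {n0,n1,n4} ∩ {n0,n5} ∩ {n0,n6} ∩ {n0,n6,n7} = {n0}; idom=n0

Frontier:
  join n3 pred n0: · stop@n0
  join n3 pred n1: n1 stop@n0
  join n5 pred n3: n3 stop@n0
  join n5 pred n4: n4→n1 stop@n0
  join n6 pred n4: n4→n1 stop@n0
  join n6 pred n5: n5 stop@n0
  join n8 pred n4: n4→n1 stop@n0
  join n8 pred n5: n5 stop@n0
  join n8 pred n6: n6 stop@n0
  join n8 pred n7: n7→n6 stop@n0
  n0 → ∅
  n1 → {n3,n5,n6,n8}
  n2 → ∅
  n3 → {n5}
  n4 → {n5,n6,n8}
  n5 → {n6,n8}
  n6 → {n8}
  n7 → {n8}
  n8 → ∅

φ for k: defs {n0,n1,n4}
  DF⁺ = {n3,n5,n6,n8}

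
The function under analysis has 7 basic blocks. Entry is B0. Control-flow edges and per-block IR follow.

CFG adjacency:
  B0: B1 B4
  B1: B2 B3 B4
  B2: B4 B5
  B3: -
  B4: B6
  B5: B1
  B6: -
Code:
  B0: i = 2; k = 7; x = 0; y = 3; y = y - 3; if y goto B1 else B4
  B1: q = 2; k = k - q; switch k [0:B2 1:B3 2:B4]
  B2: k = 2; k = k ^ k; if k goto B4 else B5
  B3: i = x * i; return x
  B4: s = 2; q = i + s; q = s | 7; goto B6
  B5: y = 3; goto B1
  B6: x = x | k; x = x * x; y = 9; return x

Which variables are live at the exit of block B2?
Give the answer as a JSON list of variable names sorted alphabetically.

Answer: ["i", "k", "x"]

Analysis:
Per-block:
  B0: def={i,k,x,y} ue=∅
  B1: def={k,q} ue={k}
  B2: def={k} ue=∅
  B3: def={i} ue={i,x}
  B4: def={q,s} ue={i}
  B5: def={y} ue=∅
  B6: def={x,y} ue={k,x}

Live sets:
  B0 li=∅ lo={i,k,x}
  B1 li={i,k,x} lo={i,k,x}
  B2 li={i,x} lo={i,k,x}
  B3 li={i,x} lo=∅
  B4 li={i,k,x} lo={k,x}
  B5 li={i,k,x} lo={i,k,x}
  B6 li={k,x} lo=∅

live-out(B2) = ["i", "k", "x"]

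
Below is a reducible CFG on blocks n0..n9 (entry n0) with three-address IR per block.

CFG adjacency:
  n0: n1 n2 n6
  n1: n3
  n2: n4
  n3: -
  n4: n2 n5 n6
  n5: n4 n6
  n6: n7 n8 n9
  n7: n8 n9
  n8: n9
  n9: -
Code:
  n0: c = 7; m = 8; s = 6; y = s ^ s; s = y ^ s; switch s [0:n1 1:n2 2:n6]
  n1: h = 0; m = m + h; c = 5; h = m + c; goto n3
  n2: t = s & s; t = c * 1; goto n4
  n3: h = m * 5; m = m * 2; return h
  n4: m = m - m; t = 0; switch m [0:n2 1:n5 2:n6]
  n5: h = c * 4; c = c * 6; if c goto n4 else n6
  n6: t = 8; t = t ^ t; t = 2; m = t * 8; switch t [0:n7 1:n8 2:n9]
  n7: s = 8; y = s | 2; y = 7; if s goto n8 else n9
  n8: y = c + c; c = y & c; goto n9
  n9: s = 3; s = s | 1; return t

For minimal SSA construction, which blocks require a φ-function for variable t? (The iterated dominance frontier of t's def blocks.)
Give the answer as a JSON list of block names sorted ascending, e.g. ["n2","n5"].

idom tree: n1←n0 n2←n0 n3←n1 n4←n2 n5←n4 n6←n0 n7←n6 n8←n6 n9←n6
Dom∩ at merges:
  n2: preds {n0,n4}: {n0} ∩ {n0,n2,n4} = {n0}; idom=n0
  n4: preds {n2,n5}: {n0,n2} ∩ {n0,n2,n4,n5} = {n0,n2}; idom=n2
  n6: preds {n0,n4,n5}: {n0} ∩ {n0,n2,n4} ∩ {n0,n2,n4,n5} = {n0}; idom=n0
  n8: preds {n6,n7}: {n0,n6} ∩ {n0,n6,n7} = {n0,n6}; idom=n6
  n9: preds {n6,n7,n8}: {n0,n6} ∩ {n0,n6,n7} ∩ {n0,n6,n8} = {n0,n6}; idom=n6

DF derivation:
  n2←n0: walk · to n0
  n2←n4: walk n4→n2 to n0
  n4←n2: walk · to n2
  n4←n5: walk n5→n4 to n2
  n6←n0: walk · to n0
  n6←n4: walk n4→n2 to n0
  n6←n5: walk n5→n4→n2 to n0
  n8←n6: walk · to n6
  n8←n7: walk n7 to n6
  n9←n6: walk · to n6
  n9←n7: walk n7 to n6
  n9←n8: walk n8 to n6
  n0: DF=∅
  n1: DF=∅
  n2: DF={n2,n6}
  n3: DF=∅
  n4: DF={n2,n4,n6}
  n5: DF={n4,n6}
  n6: DF=∅
  n7: DF={n8,n9}
  n8: DF={n9}
  n9: DF=∅

φ for t: defs {n2,n4,n6}
  DF⁺ = {n2,n4,n6}

Answer: ["n2", "n4", "n6"]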